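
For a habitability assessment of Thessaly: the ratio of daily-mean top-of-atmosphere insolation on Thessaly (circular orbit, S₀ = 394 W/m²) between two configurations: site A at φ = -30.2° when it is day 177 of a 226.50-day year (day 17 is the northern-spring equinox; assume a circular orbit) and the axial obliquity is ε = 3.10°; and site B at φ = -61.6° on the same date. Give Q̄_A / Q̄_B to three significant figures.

— Configuration A (φ=-30.2°):
Solar longitude: λ_s = 360° × (177 − 17)/226.50 = 254.305°.
sin δ = sin 3.10° × sin 254.305° = -0.05206, so δ = -2.984°.
cos H₀ = −tan(-30.2°) tan(-2.984°) = -0.0303, H₀ = 1.6011 rad.
Bracket: H₀ sin φ sin δ + cos φ cos δ sin H₀ = 1.6011×-0.50302×-0.05206 + 0.86427×0.99864×0.99954 = 0.041928 + 0.862698 = 0.904626.
Q̄ = (S₀/π) × [bracket] = (394/π) × 0.904626 = 113.45 W/m².
— Configuration B (φ=-61.6°):
cos H₀ = −tan(-61.6°) tan(-2.984°) = -0.0964, H₀ = 1.6674 rad.
Bracket: H₀ sin φ sin δ + cos φ cos δ sin H₀ = 1.6674×-0.87965×-0.05206 + 0.47562×0.99864×0.99534 = 0.076358 + 0.472760 = 0.549118.
Q̄ = (S₀/π) × [bracket] = (394/π) × 0.549118 = 68.867 W/m².
Ratio Q̄_A / Q̄_B = 113.45 / 68.867 = 1.647.

Q̄_A / Q̄_B ≈ 1.65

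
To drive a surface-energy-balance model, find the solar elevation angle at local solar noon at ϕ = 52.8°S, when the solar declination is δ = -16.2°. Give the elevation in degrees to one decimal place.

At local noon the hour angle is zero, so the zenith angle equals |ϕ − δ| = |-52.8° − (-16.200°)| = 36.600°.
Elevation = 90° − 36.600° = 53.4°.

53.4°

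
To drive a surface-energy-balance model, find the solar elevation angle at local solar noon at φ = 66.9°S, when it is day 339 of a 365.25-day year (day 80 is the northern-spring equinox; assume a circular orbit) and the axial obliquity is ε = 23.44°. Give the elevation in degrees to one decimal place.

45.7°

Solar longitude: λ_s = 360° × (339 − 80)/365.25 = 255.277°.
sin δ = sin 23.44° × sin 255.277° = -0.38473, so δ = -22.627°.
At local noon the hour angle is zero, so the zenith angle equals |φ − δ| = |-66.9° − (-22.627°)| = 44.273°.
Elevation = 90° − 44.273° = 45.7°.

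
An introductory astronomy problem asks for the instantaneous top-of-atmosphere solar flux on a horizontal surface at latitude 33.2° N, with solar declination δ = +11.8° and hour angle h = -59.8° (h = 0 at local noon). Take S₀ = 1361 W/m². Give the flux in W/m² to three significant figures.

cos θ_z = sin φ sin δ + cos φ cos δ cos h = 0.111975 + 0.412014 = 0.523989.
Flux = S₀ · cos θ_z = 1361 × 0.523989 = 713.1 W/m².

713 W/m²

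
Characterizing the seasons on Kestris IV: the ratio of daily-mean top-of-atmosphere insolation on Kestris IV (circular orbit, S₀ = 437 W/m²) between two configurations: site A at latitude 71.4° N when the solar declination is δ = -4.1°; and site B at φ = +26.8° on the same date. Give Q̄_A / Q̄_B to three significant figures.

— Configuration A (φ=+71.4°):
cos H₀ = −tan(+71.4°) tan(-4.100°) = 0.2130, H₀ = 1.3562 rad.
Bracket: H₀ sin φ sin δ + cos φ cos δ sin H₀ = 1.3562×0.94777×-0.07150 + 0.31896×0.99744×0.97705 = -0.091904 + 0.310842 = 0.218938.
Q̄ = (S₀/π) × [bracket] = (437/π) × 0.218938 = 30.455 W/m².
— Configuration B (φ=+26.8°):
cos H₀ = −tan(+26.8°) tan(-4.100°) = 0.0362, H₀ = 1.5346 rad.
Bracket: H₀ sin φ sin δ + cos φ cos δ sin H₀ = 1.5346×0.45088×-0.07150 + 0.89259×0.99744×0.99934 = -0.049472 + 0.889717 = 0.840245.
Q̄ = (S₀/π) × [bracket] = (437/π) × 0.840245 = 116.88 W/m².
Ratio Q̄_A / Q̄_B = 30.455 / 116.88 = 0.2606.

Q̄_A / Q̄_B ≈ 0.261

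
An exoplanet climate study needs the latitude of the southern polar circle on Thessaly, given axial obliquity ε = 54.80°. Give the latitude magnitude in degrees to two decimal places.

35.20°

The polar circle is the lowest latitude that experiences at least one full rotation of continuous darkness at the northern-summer solstice; it lies at |φ| = 90° − ε = 90° − 54.80° = 35.20°.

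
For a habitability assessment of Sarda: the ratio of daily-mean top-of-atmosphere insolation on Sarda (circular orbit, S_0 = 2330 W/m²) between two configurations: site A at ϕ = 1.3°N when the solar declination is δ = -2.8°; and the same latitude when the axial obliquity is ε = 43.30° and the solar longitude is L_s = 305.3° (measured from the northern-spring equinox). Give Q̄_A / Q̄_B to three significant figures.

— Configuration A (ϕ=+1.3°):
cos h₀ = −tan(+1.3°) tan(-2.800°) = 0.0011, h₀ = 1.5697 rad.
Bracket: h₀ sin ϕ sin δ + cos ϕ cos δ sin h₀ = 1.5697×0.02269×-0.04885 + 0.99974×0.99881×1.00000 = -0.001740 + 0.998550 = 0.996810.
Q̄ = (S_0/π) × [bracket] = (2330/π) × 0.996810 = 739.30 W/m².
— Configuration B (ϕ=+1.3°):
Solar declination: sin δ = sin ε · sin L_s = sin 43.30° × sin 305.3° = -0.55972, so δ = -34.037°.
cos h₀ = −tan(+1.3°) tan(-34.037°) = 0.0153, h₀ = 1.5555 rad.
Bracket: h₀ sin ϕ sin δ + cos ϕ cos δ sin h₀ = 1.5555×0.02269×-0.55972 + 0.99974×0.82868×0.99988 = -0.019755 + 0.828365 = 0.808610.
Q̄ = (S_0/π) × [bracket] = (2330/π) × 0.808610 = 599.72 W/m².
Ratio Q̄_A / Q̄_B = 739.30 / 599.72 = 1.233.

Q̄_A / Q̄_B ≈ 1.23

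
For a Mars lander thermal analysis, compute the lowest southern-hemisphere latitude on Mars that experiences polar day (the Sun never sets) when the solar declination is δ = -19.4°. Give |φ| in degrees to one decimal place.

|φ| = 70.6°

Polar day requires cos H₀ = −tan φ tan δ ≤ −1, i.e. tan φ tan δ ≥ 1.
The boundary is |tan φ| · |tan δ| = 1, so |φ| = 90° − |δ| = 90° − 19.4° = 70.6° in the southern hemisphere.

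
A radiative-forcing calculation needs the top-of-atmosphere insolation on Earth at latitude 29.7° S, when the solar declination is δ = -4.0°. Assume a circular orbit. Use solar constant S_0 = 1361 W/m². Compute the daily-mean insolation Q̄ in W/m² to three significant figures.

cos h₀ = −tan(-29.7°) tan(-4.000°) = -0.0399, h₀ = 1.6107 rad.
Bracket: h₀ sin ϕ sin δ + cos ϕ cos δ sin h₀ = 1.6107×-0.49546×-0.06976 + 0.86863×0.99756×0.99920 = 0.055671 + 0.865817 = 0.921488.
Q̄ = (S_0/π) × [bracket] = (1361/π) × 0.921488 = 399.2 W/m².

Q̄ ≈ 399 W/m²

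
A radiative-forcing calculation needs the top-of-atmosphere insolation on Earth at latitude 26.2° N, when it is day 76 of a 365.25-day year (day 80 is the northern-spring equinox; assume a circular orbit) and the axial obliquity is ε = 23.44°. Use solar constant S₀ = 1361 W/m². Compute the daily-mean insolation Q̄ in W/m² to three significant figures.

Q̄ ≈ 380 W/m²

Solar longitude: λ_s = 360° × (76 − 80)/365.25 = -3.943°, i.e. -3.943° + 360° = 356.057°.
sin δ = sin 23.44° × sin 356.057° = -0.02735, so δ = -1.567°.
cos H₀ = −tan(+26.2°) tan(-1.567°) = 0.0135, H₀ = 1.5573 rad.
Bracket: H₀ sin φ sin δ + cos φ cos δ sin H₀ = 1.5573×0.44151×-0.02735 + 0.89726×0.99963×0.99991 = -0.018805 + 0.896847 = 0.878042.
Q̄ = (S₀/π) × [bracket] = (1361/π) × 0.878042 = 380.4 W/m².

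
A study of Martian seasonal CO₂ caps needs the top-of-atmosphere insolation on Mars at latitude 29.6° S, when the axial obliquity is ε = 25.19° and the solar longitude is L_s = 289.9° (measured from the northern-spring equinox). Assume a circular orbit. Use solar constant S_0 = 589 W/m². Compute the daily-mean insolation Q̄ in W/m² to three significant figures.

Q̄ ≈ 212 W/m²

Solar declination: sin δ = sin ε · sin L_s = sin 25.19° × sin 289.9° = -0.40021, so δ = -23.591°.
cos h₀ = −tan(-29.6°) tan(-23.591°) = -0.2481, h₀ = 1.8215 rad.
Bracket: h₀ sin ϕ sin δ + cos ϕ cos δ sin h₀ = 1.8215×-0.49394×-0.40021 + 0.86949×0.91642×0.96874 = 0.360074 + 0.771909 = 1.131983.
Q̄ = (S_0/π) × [bracket] = (589/π) × 1.131983 = 212.2 W/m².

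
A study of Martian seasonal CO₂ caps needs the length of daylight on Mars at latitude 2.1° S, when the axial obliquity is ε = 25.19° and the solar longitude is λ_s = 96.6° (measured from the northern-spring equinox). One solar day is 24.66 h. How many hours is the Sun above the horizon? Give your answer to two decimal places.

12.20 h

Solar declination: sin δ = sin ε · sin λ_s = sin 25.19° × sin 96.6° = 0.42280, so δ = +25.012°.
cos H₀ = −tan φ · tan δ = −tan(-2.1°) × tan(+25.012°) = 0.0171, so H₀ = 1.5537 rad = 89.02°.
Daylight = 2H₀/(2π) × 24.66 h = (1.5537/π) × 24.66 = 12.20 h.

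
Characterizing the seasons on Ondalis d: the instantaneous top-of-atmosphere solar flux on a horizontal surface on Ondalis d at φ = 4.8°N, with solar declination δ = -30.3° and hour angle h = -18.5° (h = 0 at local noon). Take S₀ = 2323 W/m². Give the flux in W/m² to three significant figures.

1.80e+03 W/m²

cos θ_z = sin φ sin δ + cos φ cos δ cos h = -0.042218 + 0.815907 = 0.773689.
Flux = S₀ · cos θ_z = 2323 × 0.773689 = 1797 W/m².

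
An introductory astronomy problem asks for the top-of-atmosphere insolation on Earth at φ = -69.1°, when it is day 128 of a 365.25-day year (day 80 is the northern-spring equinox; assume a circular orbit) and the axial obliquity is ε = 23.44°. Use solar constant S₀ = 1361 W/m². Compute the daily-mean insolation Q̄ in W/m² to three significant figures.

Solar longitude: λ_s = 360° × (128 − 80)/365.25 = 47.310°.
sin δ = sin 23.44° × sin 47.310° = 0.29239, so δ = +17.001°.
cos H₀ = −tan(-69.1°) tan(+17.001°) = 0.8007, H₀ = 0.6424 rad.
Bracket: H₀ sin φ sin δ + cos φ cos δ sin H₀ = 0.6424×-0.93420×0.29239 + 0.35674×0.95630×0.59909 = -0.175472 + 0.204380 = 0.028908.
Q̄ = (S₀/π) × [bracket] = (1361/π) × 0.028908 = 12.52 W/m².

Q̄ ≈ 12.5 W/m²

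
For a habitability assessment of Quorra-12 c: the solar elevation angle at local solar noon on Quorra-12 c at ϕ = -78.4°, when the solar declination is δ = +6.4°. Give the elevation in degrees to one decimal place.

5.2°

At local noon the hour angle is zero, so the zenith angle equals |ϕ − δ| = |-78.4° − (+6.400°)| = 84.800°.
Elevation = 90° − 84.800° = 5.2°.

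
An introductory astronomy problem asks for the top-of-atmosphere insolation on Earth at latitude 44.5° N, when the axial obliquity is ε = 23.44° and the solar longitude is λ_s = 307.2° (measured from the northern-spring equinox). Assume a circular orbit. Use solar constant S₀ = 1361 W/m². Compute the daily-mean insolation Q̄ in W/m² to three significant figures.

Q̄ ≈ 158 W/m²

Solar declination: sin δ = sin ε · sin λ_s = sin 23.44° × sin 307.2° = -0.31685, so δ = -18.473°.
cos H₀ = −tan(+44.5°) tan(-18.473°) = 0.3283, H₀ = 1.2363 rad.
Bracket: H₀ sin φ sin δ + cos φ cos δ sin H₀ = 1.2363×0.70091×-0.31685 + 0.71325×0.94848×0.94458 = -0.274562 + 0.639012 = 0.364450.
Q̄ = (S₀/π) × [bracket] = (1361/π) × 0.364450 = 157.9 W/m².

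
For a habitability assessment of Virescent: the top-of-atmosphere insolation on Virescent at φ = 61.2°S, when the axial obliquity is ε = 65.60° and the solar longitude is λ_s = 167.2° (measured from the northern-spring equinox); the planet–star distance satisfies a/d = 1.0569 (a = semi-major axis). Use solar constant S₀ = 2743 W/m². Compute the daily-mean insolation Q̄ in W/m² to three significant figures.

Solar declination: sin δ = sin ε · sin λ_s = sin 65.60° × sin 167.2° = 0.20176, so δ = +11.640°.
cos H₀ = −tan(-61.2°) tan(+11.640°) = 0.3747, H₀ = 1.1867 rad.
Bracket: H₀ sin φ sin δ + cos φ cos δ sin H₀ = 1.1867×-0.87631×0.20176 + 0.48175×0.97943×0.92714 = -0.209814 + 0.437462 = 0.227648.
Inverse-square distance factor (a/d)² = 1.0569² = 1.117038.
Q̄ = (S₀/π) × 1.117038 × [bracket] = (2743/π) × 1.117038 × 0.227648 = 222.0 W/m².

Q̄ ≈ 222 W/m²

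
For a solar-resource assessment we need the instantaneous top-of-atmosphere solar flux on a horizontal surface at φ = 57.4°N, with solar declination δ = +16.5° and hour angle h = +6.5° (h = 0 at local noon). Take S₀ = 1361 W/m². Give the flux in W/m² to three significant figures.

1.02e+03 W/m²

cos θ_z = sin φ sin δ + cos φ cos δ cos h = 0.239269 + 0.513263 = 0.752532.
Flux = S₀ · cos θ_z = 1361 × 0.752532 = 1024 W/m².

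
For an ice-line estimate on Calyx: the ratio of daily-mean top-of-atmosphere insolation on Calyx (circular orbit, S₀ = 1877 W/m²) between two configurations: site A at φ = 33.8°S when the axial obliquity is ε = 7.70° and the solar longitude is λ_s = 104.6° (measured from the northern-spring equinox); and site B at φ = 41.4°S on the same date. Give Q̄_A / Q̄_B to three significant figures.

Q̄_A / Q̄_B ≈ 1.16

— Configuration A (φ=-33.8°):
Solar declination: sin δ = sin ε · sin λ_s = sin 7.70° × sin 104.6° = 0.12966, so δ = +7.450°.
cos H₀ = −tan(-33.8°) tan(+7.450°) = 0.0875, H₀ = 1.4831 rad.
Bracket: H₀ sin φ sin δ + cos φ cos δ sin H₀ = 1.4831×-0.55630×0.12966 + 0.83098×0.99156×0.99616 = -0.106976 + 0.820802 = 0.713826.
Q̄ = (S₀/π) × [bracket] = (1877/π) × 0.713826 = 426.49 W/m².
— Configuration B (φ=-41.4°):
cos H₀ = −tan(-41.4°) tan(+7.450°) = 0.1153, H₀ = 1.4553 rad.
Bracket: H₀ sin φ sin δ + cos φ cos δ sin H₀ = 1.4553×-0.66131×0.12966 + 0.75011×0.99156×0.99333 = -0.124785 + 0.738818 = 0.614033.
Q̄ = (S₀/π) × [bracket] = (1877/π) × 0.614033 = 366.86 W/m².
Ratio Q̄_A / Q̄_B = 426.49 / 366.86 = 1.163.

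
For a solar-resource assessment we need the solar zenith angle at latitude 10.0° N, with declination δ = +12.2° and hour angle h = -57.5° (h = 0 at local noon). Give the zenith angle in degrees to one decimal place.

cos θ_z = sin ϕ sin δ + cos ϕ cos δ cos h = 0.036696 + 0.517187 = 0.553883.
θ_z = arccos(0.553883) = 56.4°.

θ_z = 56.4°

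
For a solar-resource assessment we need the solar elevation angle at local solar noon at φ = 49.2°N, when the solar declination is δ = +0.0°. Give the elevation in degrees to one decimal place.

40.8°

At local noon the hour angle is zero, so the zenith angle equals |φ − δ| = |+49.2° − (+0.000°)| = 49.200°.
Elevation = 90° − 49.200° = 40.8°.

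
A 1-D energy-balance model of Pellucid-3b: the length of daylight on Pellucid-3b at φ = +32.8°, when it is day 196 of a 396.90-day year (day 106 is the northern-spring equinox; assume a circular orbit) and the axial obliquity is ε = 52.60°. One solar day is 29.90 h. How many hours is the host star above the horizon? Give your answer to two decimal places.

Solar longitude: λ_s = 360° × (196 − 106)/396.90 = 81.633°.
sin δ = sin 52.60° × sin 81.633° = 0.78596, so δ = +51.809°.
cos H₀ = −tan φ · tan δ = −tan(+32.8°) × tan(+51.809°) = -0.8192, so H₀ = 2.5309 rad = 145.01°.
Daylight = 2H₀/(2π) × 29.90 h = (2.5309/π) × 29.90 = 24.09 h.

24.09 h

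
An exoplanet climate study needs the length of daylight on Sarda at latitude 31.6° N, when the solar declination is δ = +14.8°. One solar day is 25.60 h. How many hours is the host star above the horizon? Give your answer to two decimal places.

cos h₀ = −tan ϕ · tan δ = −tan(+31.6°) × tan(+14.800°) = -0.1625, so h₀ = 1.7341 rad = 99.35°.
Daylight = 2h₀/(2π) × 25.60 h = (1.7341/π) × 25.60 = 14.13 h.

14.13 h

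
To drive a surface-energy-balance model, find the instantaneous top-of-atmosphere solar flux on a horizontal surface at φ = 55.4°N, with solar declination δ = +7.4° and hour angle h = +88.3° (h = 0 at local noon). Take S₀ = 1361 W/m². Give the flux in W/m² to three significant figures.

cos θ_z = sin φ sin δ + cos φ cos δ cos h = 0.106016 + 0.016705 = 0.122721.
Flux = S₀ · cos θ_z = 1361 × 0.122721 = 167.0 W/m².

167 W/m²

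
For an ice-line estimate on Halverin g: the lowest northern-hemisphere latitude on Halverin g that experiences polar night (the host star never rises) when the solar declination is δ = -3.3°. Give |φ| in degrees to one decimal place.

|φ| = 86.7°

Polar night requires cos H₀ = −tan φ tan δ ≥ 1, i.e. tan φ tan δ ≤ −1.
The boundary is |tan φ| · |tan δ| = 1, so |φ| = 90° − |δ| = 90° − 3.3° = 86.7° in the northern hemisphere.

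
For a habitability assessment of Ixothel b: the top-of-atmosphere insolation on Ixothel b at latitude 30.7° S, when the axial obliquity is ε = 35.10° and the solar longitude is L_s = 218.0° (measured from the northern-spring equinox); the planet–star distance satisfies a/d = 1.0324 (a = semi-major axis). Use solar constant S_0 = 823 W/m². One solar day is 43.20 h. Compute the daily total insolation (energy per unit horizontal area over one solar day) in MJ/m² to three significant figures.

48.1 MJ/m²

Solar declination: sin δ = sin ε · sin L_s = sin 35.10° × sin 218.0° = -0.35401, so δ = -20.733°.
cos h₀ = −tan(-30.7°) tan(-20.733°) = -0.2247, h₀ = 1.7975 rad.
Bracket: h₀ sin ϕ sin δ + cos ϕ cos δ sin h₀ = 1.7975×-0.51054×-0.35401 + 0.85985×0.93524×0.97442 = 0.324873 + 0.783596 = 1.108469.
Inverse-square distance factor (a/d)² = 1.0324² = 1.065850.
Q̄ = (S_0/π) × 1.065850 × [bracket] = (823/π) × 1.065850 × 1.108469 = 309.51 W/m².
Daily total = Q̄ × 43.20 h × 3600 s/h = 309.51 × 43.20 × 3600 / 10⁶ = 48.13 MJ/m².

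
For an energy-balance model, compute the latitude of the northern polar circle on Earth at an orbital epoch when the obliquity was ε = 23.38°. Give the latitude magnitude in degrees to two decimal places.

The polar circle is the lowest latitude that experiences at least one full rotation of continuous daylight at the northern-summer solstice; it lies at |ϕ| = 90° − ε = 90° − 23.38° = 66.62°.

66.62°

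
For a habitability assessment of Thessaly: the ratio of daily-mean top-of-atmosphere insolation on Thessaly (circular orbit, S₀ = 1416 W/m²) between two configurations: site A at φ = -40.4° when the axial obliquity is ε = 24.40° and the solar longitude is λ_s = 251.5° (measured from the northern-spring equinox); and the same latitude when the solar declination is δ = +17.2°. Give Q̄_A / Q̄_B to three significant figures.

Q̄_A / Q̄_B ≈ 2.54

— Configuration A (φ=-40.4°):
Solar declination: sin δ = sin ε · sin λ_s = sin 24.40° × sin 251.5° = -0.39176, so δ = -23.064°.
cos H₀ = −tan(-40.4°) tan(-23.064°) = -0.3624, H₀ = 1.9416 rad.
Bracket: H₀ sin φ sin δ + cos φ cos δ sin H₀ = 1.9416×-0.64812×-0.39176 + 0.76154×0.92007×0.93203 = 0.492987 + 0.653046 = 1.146033.
Q̄ = (S₀/π) × [bracket] = (1416/π) × 1.146033 = 516.55 W/m².
— Configuration B (φ=-40.4°):
cos H₀ = −tan(-40.4°) tan(+17.200°) = 0.2634, H₀ = 1.3042 rad.
Bracket: H₀ sin φ sin δ + cos φ cos δ sin H₀ = 1.3042×-0.64812×0.29571 + 0.76154×0.95528×0.96467 = -0.249957 + 0.701782 = 0.451825.
Q̄ = (S₀/π) × [bracket] = (1416/π) × 0.451825 = 203.65 W/m².
Ratio Q̄_A / Q̄_B = 516.55 / 203.65 = 2.536.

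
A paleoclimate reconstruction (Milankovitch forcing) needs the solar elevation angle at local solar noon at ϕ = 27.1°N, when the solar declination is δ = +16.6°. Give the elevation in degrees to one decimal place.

79.5°

At local noon the hour angle is zero, so the zenith angle equals |ϕ − δ| = |+27.1° − (+16.600°)| = 10.500°.
Elevation = 90° − 10.500° = 79.5°.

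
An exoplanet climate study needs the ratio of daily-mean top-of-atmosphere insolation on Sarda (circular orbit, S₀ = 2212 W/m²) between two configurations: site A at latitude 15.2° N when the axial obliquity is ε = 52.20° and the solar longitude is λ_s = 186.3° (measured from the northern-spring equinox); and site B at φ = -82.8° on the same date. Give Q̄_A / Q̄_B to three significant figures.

— Configuration A (φ=+15.2°):
Solar declination: sin δ = sin ε · sin λ_s = sin 52.20° × sin 186.3° = -0.08671, so δ = -4.974°.
cos H₀ = −tan(+15.2°) tan(-4.974°) = 0.0236, H₀ = 1.5471 rad.
Bracket: H₀ sin φ sin δ + cos φ cos δ sin H₀ = 1.5471×0.26219×-0.08671 + 0.96502×0.99623×0.99972 = -0.035173 + 0.961113 = 0.925940.
Q̄ = (S₀/π) × [bracket] = (2212/π) × 0.925940 = 651.96 W/m².
— Configuration B (φ=-82.8°):
cos H₀ = −tan(-82.8°) tan(-4.974°) = -0.6890, H₀ = 2.3308 rad.
Bracket: H₀ sin φ sin δ + cos φ cos δ sin H₀ = 2.3308×-0.99211×-0.08671 + 0.12533×0.99623×0.72481 = 0.200509 + 0.090498 = 0.291007.
Q̄ = (S₀/π) × [bracket] = (2212/π) × 0.291007 = 204.90 W/m².
Ratio Q̄_A / Q̄_B = 651.96 / 204.90 = 3.182.

Q̄_A / Q̄_B ≈ 3.18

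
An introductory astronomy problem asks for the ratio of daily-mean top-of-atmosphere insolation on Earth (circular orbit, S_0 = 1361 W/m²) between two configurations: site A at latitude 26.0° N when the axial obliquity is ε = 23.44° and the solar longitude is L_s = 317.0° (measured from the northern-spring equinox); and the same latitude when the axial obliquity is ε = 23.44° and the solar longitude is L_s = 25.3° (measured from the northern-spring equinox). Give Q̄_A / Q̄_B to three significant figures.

Q̄_A / Q̄_B ≈ 0.682

— Configuration A (ϕ=+26.0°):
Solar declination: sin δ = sin ε · sin L_s = sin 23.44° × sin 317.0° = -0.27129, so δ = -15.741°.
cos h₀ = −tan(+26.0°) tan(-15.741°) = 0.1375, h₀ = 1.4329 rad.
Bracket: h₀ sin ϕ sin δ + cos ϕ cos δ sin h₀ = 1.4329×0.43837×-0.27129 + 0.89879×0.96250×0.99051 = -0.170408 + 0.856876 = 0.686468.
Q̄ = (S_0/π) × [bracket] = (1361/π) × 0.686468 = 297.39 W/m².
— Configuration B (ϕ=+26.0°):
Solar declination: sin δ = sin ε · sin L_s = sin 23.44° × sin 25.3° = 0.17000, so δ = +9.788°.
cos h₀ = −tan(+26.0°) tan(+9.788°) = -0.0841, h₀ = 1.6550 rad.
Bracket: h₀ sin ϕ sin δ + cos ϕ cos δ sin h₀ = 1.6550×0.43837×0.17000 + 0.89879×0.98544×0.99645 = 0.123335 + 0.882559 = 1.005894.
Q̄ = (S_0/π) × [bracket] = (1361/π) × 1.005894 = 435.77 W/m².
Ratio Q̄_A / Q̄_B = 297.39 / 435.77 = 0.6824.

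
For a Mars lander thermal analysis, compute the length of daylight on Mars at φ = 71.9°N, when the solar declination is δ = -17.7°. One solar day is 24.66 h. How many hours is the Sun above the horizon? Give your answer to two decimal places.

cos H₀ = −tan φ · tan δ = −tan(+71.9°) × tan(-17.700°) = 0.9764, so H₀ = 0.2176 rad = 12.47°.
Daylight = 2H₀/(2π) × 24.66 h = (0.2176/π) × 24.66 = 1.71 h.

1.71 h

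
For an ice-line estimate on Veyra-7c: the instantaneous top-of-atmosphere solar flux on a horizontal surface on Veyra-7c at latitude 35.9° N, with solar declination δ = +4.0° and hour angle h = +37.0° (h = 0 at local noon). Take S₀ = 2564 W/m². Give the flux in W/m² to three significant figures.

1.76e+03 W/m²

cos θ_z = sin φ sin δ + cos φ cos δ cos h = 0.040903 + 0.645352 = 0.686255.
Flux = S₀ · cos θ_z = 2564 × 0.686255 = 1760 W/m².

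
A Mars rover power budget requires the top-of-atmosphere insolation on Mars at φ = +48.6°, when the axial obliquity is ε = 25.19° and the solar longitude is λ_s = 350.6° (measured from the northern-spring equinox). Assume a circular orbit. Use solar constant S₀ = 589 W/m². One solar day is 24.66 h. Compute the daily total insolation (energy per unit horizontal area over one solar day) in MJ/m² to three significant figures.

9.65 MJ/m²

Solar declination: sin δ = sin ε · sin λ_s = sin 25.19° × sin 350.6° = -0.06952, so δ = -3.986°.
cos H₀ = −tan(+48.6°) tan(-3.986°) = 0.0790, H₀ = 1.4917 rad.
Bracket: H₀ sin φ sin δ + cos φ cos δ sin H₀ = 1.4917×0.75011×-0.06952 + 0.66131×0.99758×0.99687 = -0.077789 + 0.657645 = 0.579856.
Q̄ = (S₀/π) × [bracket] = (589/π) × 0.579856 = 108.71 W/m².
Daily total = Q̄ × 24.66 h × 3600 s/h = 108.71 × 24.66 × 3600 / 10⁶ = 9.651 MJ/m².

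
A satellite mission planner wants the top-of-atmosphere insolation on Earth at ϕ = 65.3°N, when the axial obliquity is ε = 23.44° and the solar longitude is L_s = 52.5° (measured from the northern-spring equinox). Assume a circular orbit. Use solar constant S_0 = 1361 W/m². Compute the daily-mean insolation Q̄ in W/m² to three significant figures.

Q̄ ≈ 414 W/m²

Solar declination: sin δ = sin ε · sin L_s = sin 23.44° × sin 52.5° = 0.31559, so δ = +18.396°.
cos h₀ = −tan(+65.3°) tan(+18.396°) = -0.7231, h₀ = 2.3791 rad.
Bracket: h₀ sin ϕ sin δ + cos ϕ cos δ sin h₀ = 2.3791×0.90851×0.31559 + 0.41787×0.94890×0.69076 = 0.682128 + 0.273898 = 0.956026.
Q̄ = (S_0/π) × [bracket] = (1361/π) × 0.956026 = 414.2 W/m².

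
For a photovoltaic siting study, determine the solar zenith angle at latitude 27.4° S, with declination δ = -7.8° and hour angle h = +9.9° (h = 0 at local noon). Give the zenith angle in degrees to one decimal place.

θ_z = 21.7°

cos θ_z = sin ϕ sin δ + cos ϕ cos δ cos h = 0.062456 + 0.866503 = 0.928959.
θ_z = arccos(0.928959) = 21.7°.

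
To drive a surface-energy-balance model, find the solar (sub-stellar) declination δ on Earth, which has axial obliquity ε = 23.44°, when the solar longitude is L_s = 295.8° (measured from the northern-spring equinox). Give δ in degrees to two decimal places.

δ = -20.99°

sin δ = sin ε · sin L_s = sin 23.44° × sin 295.8° = -0.358136.
δ = arcsin(-0.358136) = -20.99°.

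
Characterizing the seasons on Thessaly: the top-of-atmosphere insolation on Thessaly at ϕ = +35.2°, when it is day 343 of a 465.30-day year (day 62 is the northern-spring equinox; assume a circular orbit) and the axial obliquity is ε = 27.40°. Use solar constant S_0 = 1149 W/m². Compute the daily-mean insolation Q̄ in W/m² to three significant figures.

Q̄ ≈ 200 W/m²

Solar longitude: L_s = 360° × (343 − 62)/465.30 = 217.408°.
sin δ = sin 27.40° × sin 217.408° = -0.27957, so δ = -16.234°.
cos h₀ = −tan(+35.2°) tan(-16.234°) = 0.2054, h₀ = 1.3639 rad.
Bracket: h₀ sin ϕ sin δ + cos ϕ cos δ sin h₀ = 1.3639×0.57643×-0.27957 + 0.81714×0.96013×0.97868 = -0.219796 + 0.767834 = 0.548038.
Q̄ = (S_0/π) × [bracket] = (1149/π) × 0.548038 = 200.4 W/m².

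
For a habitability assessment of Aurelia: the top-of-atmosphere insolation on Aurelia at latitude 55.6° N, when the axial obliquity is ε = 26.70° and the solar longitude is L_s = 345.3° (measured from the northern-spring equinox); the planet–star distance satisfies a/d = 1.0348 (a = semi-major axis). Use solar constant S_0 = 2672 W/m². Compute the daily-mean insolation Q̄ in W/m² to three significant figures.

Q̄ ≈ 384 W/m²

Solar declination: sin δ = sin ε · sin L_s = sin 26.70° × sin 345.3° = -0.11402, so δ = -6.547°.
cos h₀ = −tan(+55.6°) tan(-6.547°) = 0.1676, h₀ = 1.4024 rad.
Bracket: h₀ sin ϕ sin δ + cos ϕ cos δ sin h₀ = 1.4024×0.82511×-0.11402 + 0.56497×0.99348×0.98585 = -0.131936 + 0.553344 = 0.421408.
Inverse-square distance factor (a/d)² = 1.0348² = 1.070811.
Q̄ = (S_0/π) × 1.070811 × [bracket] = (2672/π) × 1.070811 × 0.421408 = 383.8 W/m².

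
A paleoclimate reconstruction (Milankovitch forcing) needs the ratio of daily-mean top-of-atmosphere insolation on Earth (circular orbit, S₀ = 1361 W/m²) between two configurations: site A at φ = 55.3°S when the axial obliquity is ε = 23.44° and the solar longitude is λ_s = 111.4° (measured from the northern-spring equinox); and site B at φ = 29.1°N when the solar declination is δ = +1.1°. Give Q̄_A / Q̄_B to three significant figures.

— Configuration A (φ=-55.3°):
Solar declination: sin δ = sin ε · sin λ_s = sin 23.44° × sin 111.4° = 0.37036, so δ = +21.738°.
cos H₀ = −tan(-55.3°) tan(+21.738°) = 0.5758, H₀ = 0.9572 rad.
Bracket: H₀ sin φ sin δ + cos φ cos δ sin H₀ = 0.9572×-0.82214×0.37036 + 0.56928×0.92889×0.81758 = -0.291456 + 0.432335 = 0.140879.
Q̄ = (S₀/π) × [bracket] = (1361/π) × 0.140879 = 61.032 W/m².
— Configuration B (φ=+29.1°):
cos H₀ = −tan(+29.1°) tan(+1.100°) = -0.0107, H₀ = 1.5815 rad.
Bracket: H₀ sin φ sin δ + cos φ cos δ sin H₀ = 1.5815×0.48634×0.01920 + 0.87377×0.99982×0.99994 = 0.014768 + 0.873560 = 0.888328.
Q̄ = (S₀/π) × [bracket] = (1361/π) × 0.888328 = 384.84 W/m².
Ratio Q̄_A / Q̄_B = 61.032 / 384.84 = 0.1586.

Q̄_A / Q̄_B ≈ 0.159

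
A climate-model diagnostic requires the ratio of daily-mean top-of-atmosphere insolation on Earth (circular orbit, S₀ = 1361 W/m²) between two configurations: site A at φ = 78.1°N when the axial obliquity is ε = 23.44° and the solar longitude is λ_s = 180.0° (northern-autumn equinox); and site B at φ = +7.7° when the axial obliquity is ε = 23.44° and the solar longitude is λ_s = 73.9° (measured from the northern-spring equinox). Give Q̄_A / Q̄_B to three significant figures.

— Configuration A (φ=+78.1°):
Solar declination: sin δ = sin ε · sin λ_s = sin 23.44° × sin 180.0° = 0.00000, so δ = +0.000°.
cos H₀ = −tan(+78.1°) tan(+0.000°) = -0.0000, H₀ = 1.5708 rad.
Bracket: H₀ sin φ sin δ + cos φ cos δ sin H₀ = 1.5708×0.97851×0.00000 + 0.20620×1.00000×1.00000 = 0.000000 + 0.206200 = 0.206200.
Q̄ = (S₀/π) × [bracket] = (1361/π) × 0.206200 = 89.330 W/m².
— Configuration B (φ=+7.7°):
Solar declination: sin δ = sin ε · sin λ_s = sin 23.44° × sin 73.9° = 0.38219, so δ = +22.469°.
cos H₀ = −tan(+7.7°) tan(+22.469°) = -0.0559, H₀ = 1.6267 rad.
Bracket: H₀ sin φ sin δ + cos φ cos δ sin H₀ = 1.6267×0.13399×0.38219 + 0.99098×0.92409×0.99844 = 0.083303 + 0.914326 = 0.997629.
Q̄ = (S₀/π) × [bracket] = (1361/π) × 0.997629 = 432.19 W/m².
Ratio Q̄_A / Q̄_B = 89.330 / 432.19 = 0.2067.

Q̄_A / Q̄_B ≈ 0.207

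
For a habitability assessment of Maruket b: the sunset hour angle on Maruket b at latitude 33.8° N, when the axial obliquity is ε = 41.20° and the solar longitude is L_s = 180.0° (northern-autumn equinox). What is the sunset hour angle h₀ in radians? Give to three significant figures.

Solar declination: sin δ = sin ε · sin L_s = sin 41.20° × sin 180.0° = 0.00000, so δ = +0.000°.
cos h₀ = −tan ϕ · tan δ = −tan(+33.8°) × tan(+0.000°) = -0.0000, so h₀ = 1.5708 rad = 90.00°.

h₀ = 1.57 rad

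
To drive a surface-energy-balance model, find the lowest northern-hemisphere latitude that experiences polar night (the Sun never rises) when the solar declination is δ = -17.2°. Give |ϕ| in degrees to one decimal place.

|ϕ| = 72.8°

Polar night requires cos h₀ = −tan ϕ tan δ ≥ 1, i.e. tan ϕ tan δ ≤ −1.
The boundary is |tan ϕ| · |tan δ| = 1, so |ϕ| = 90° − |δ| = 90° − 17.2° = 72.8° in the northern hemisphere.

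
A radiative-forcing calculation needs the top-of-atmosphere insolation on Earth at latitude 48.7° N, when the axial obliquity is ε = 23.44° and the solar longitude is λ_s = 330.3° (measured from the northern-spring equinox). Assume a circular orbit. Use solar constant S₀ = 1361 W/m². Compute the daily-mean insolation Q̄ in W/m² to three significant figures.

Q̄ ≈ 187 W/m²

Solar declination: sin δ = sin ε · sin λ_s = sin 23.44° × sin 330.3° = -0.19709, so δ = -11.367°.
cos H₀ = −tan(+48.7°) tan(-11.367°) = 0.2288, H₀ = 1.3399 rad.
Bracket: H₀ sin φ sin δ + cos φ cos δ sin H₀ = 1.3399×0.75126×-0.19709 + 0.66000×0.98039×0.97347 = -0.198393 + 0.629891 = 0.431498.
Q̄ = (S₀/π) × [bracket] = (1361/π) × 0.431498 = 186.9 W/m².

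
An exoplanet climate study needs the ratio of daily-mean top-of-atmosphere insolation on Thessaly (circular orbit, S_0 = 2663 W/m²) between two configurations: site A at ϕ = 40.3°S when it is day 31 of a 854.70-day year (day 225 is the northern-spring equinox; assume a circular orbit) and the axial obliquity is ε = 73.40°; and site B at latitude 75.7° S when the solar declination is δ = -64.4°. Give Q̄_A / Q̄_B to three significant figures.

Q̄_A / Q̄_B ≈ 0.702

— Configuration A (ϕ=-40.3°):
Solar longitude: L_s = 360° × (31 − 225)/854.70 = -81.713°, i.e. -81.713° + 360° = 278.287°.
sin δ = sin 73.40° × sin 278.287° = -0.94832, so δ = -71.499°.
cos h₀ = −tan(-40.3°) tan(-71.499°) = -2.5344 ≤ −1 ⇒ polar day, h₀ = π.
Bracket: h₀ sin ϕ sin δ + cos ϕ cos δ sin h₀ = 3.1416×-0.64679×-0.94832 + 0.76267×0.31733×0.00000 = 1.926944 + 0.000000 = 1.926944.
Q̄ = (S_0/π) × [bracket] = (2663/π) × 1.926944 = 1633.4 W/m².
— Configuration B (ϕ=-75.7°):
cos h₀ = −tan(-75.7°) tan(-64.400°) = -8.1883 ≤ −1 ⇒ polar day, h₀ = π.
Bracket: h₀ sin ϕ sin δ + cos ϕ cos δ sin h₀ = 3.1416×-0.96902×-0.90183 + 0.24700×0.43209×0.00000 = 2.745417 + 0.000000 = 2.745417.
Q̄ = (S_0/π) × [bracket] = (2663/π) × 2.745417 = 2327.2 W/m².
Ratio Q̄_A / Q̄_B = 1633.4 / 2327.2 = 0.7019.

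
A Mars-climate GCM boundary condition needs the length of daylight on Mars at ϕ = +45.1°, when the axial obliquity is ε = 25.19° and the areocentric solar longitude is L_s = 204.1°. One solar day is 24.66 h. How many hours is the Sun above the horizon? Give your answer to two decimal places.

sin δ = sin 25.19° × sin 204.1° = -0.17379, so δ = -10.008°.
cos h₀ = −tan ϕ · tan δ = −tan(+45.1°) × tan(-10.008°) = 0.1771, so h₀ = 1.3928 rad = 79.80°.
Daylight = 2h₀/(2π) × 24.66 h = (1.3928/π) × 24.66 = 10.93 h.

10.93 h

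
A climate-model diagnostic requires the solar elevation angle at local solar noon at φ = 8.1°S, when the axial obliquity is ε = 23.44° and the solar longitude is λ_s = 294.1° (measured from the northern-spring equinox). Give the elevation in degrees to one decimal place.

Solar declination: sin δ = sin ε · sin λ_s = sin 23.44° × sin 294.1° = -0.36311, so δ = -21.292°.
At local noon the hour angle is zero, so the zenith angle equals |φ − δ| = |-8.1° − (-21.292°)| = 13.192°.
Elevation = 90° − 13.192° = 76.8°.

76.8°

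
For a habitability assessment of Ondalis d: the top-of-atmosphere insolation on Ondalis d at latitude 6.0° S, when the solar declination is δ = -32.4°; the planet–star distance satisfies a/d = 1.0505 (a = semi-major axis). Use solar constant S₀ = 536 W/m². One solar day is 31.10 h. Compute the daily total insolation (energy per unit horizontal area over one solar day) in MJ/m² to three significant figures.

cos H₀ = −tan(-6.0°) tan(-32.400°) = -0.0667, H₀ = 1.6375 rad.
Bracket: H₀ sin φ sin δ + cos φ cos δ sin H₀ = 1.6375×-0.10453×-0.53583 + 0.99452×0.84433×0.99777 = 0.091717 + 0.837831 = 0.929548.
Inverse-square distance factor (a/d)² = 1.0505² = 1.103550.
Q̄ = (S₀/π) × 1.103550 × [bracket] = (536/π) × 1.103550 × 0.929548 = 175.02 W/m².
Daily total = Q̄ × 31.10 h × 3600 s/h = 175.02 × 31.10 × 3600 / 10⁶ = 19.60 MJ/m².

19.6 MJ/m²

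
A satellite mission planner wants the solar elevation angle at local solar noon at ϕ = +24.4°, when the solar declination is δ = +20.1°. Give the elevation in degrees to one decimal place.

85.7°

At local noon the hour angle is zero, so the zenith angle equals |ϕ − δ| = |+24.4° − (+20.100°)| = 4.300°.
Elevation = 90° − 4.300° = 85.7°.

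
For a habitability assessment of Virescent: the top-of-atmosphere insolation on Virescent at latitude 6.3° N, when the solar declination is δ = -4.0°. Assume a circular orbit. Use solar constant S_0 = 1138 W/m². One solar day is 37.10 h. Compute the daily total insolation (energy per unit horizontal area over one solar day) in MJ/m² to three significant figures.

cos h₀ = −tan(+6.3°) tan(-4.000°) = 0.0077, h₀ = 1.5631 rad.
Bracket: h₀ sin ϕ sin δ + cos ϕ cos δ sin h₀ = 1.5631×0.10973×-0.06976 + 0.99396×0.99756×0.99997 = -0.011965 + 0.991505 = 0.979540.
Q̄ = (S_0/π) × [bracket] = (1138/π) × 0.979540 = 354.83 W/m².
Daily total = Q̄ × 37.10 h × 3600 s/h = 354.83 × 37.10 × 3600 / 10⁶ = 47.39 MJ/m².

47.4 MJ/m²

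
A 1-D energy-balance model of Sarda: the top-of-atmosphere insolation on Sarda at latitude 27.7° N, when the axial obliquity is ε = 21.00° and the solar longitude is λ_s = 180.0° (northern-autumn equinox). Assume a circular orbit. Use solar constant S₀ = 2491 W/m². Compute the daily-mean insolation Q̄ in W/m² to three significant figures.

Q̄ ≈ 702 W/m²

Solar declination: sin δ = sin ε · sin λ_s = sin 21.00° × sin 180.0° = 0.00000, so δ = +0.000°.
cos H₀ = −tan(+27.7°) tan(+0.000°) = -0.0000, H₀ = 1.5708 rad.
Bracket: H₀ sin φ sin δ + cos φ cos δ sin H₀ = 1.5708×0.46484×0.00000 + 0.88539×1.00000×1.00000 = 0.000000 + 0.885390 = 0.885390.
Q̄ = (S₀/π) × [bracket] = (2491/π) × 0.885390 = 702.0 W/m².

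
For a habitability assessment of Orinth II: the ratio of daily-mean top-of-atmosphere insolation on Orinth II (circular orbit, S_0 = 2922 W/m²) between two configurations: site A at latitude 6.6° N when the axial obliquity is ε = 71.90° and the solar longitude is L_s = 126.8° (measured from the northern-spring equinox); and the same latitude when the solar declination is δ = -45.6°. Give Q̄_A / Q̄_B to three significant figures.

— Configuration A (ϕ=+6.6°):
Solar declination: sin δ = sin ε · sin L_s = sin 71.90° × sin 126.8° = 0.76111, so δ = +49.562°.
cos h₀ = −tan(+6.6°) tan(+49.562°) = -0.1358, h₀ = 1.7070 rad.
Bracket: h₀ sin ϕ sin δ + cos ϕ cos δ sin h₀ = 1.7070×0.11494×0.76111 + 0.99337×0.64863×0.99074 = 0.149332 + 0.638363 = 0.787695.
Q̄ = (S_0/π) × [bracket] = (2922/π) × 0.787695 = 732.64 W/m².
— Configuration B (ϕ=+6.6°):
cos h₀ = −tan(+6.6°) tan(-45.600°) = 0.1182, h₀ = 1.4524 rad.
Bracket: h₀ sin ϕ sin δ + cos ϕ cos δ sin h₀ = 1.4524×0.11494×-0.71447 + 0.99337×0.69966×0.99300 = -0.119273 + 0.690156 = 0.570883.
Q̄ = (S_0/π) × [bracket] = (2922/π) × 0.570883 = 530.98 W/m².
Ratio Q̄_A / Q̄_B = 732.64 / 530.98 = 1.380.

Q̄_A / Q̄_B ≈ 1.38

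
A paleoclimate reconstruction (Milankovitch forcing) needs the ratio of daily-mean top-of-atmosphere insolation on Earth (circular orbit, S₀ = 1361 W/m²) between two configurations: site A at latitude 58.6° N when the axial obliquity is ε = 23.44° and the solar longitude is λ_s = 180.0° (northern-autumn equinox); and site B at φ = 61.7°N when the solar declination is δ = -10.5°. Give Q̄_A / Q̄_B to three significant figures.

Q̄_A / Q̄_B ≈ 2.15

— Configuration A (φ=+58.6°):
Solar declination: sin δ = sin ε · sin λ_s = sin 23.44° × sin 180.0° = 0.00000, so δ = +0.000°.
cos H₀ = −tan(+58.6°) tan(+0.000°) = -0.0000, H₀ = 1.5708 rad.
Bracket: H₀ sin φ sin δ + cos φ cos δ sin H₀ = 1.5708×0.85355×0.00000 + 0.52101×1.00000×1.00000 = 0.000000 + 0.521010 = 0.521010.
Q̄ = (S₀/π) × [bracket] = (1361/π) × 0.521010 = 225.71 W/m².
— Configuration B (φ=+61.7°):
cos H₀ = −tan(+61.7°) tan(-10.500°) = 0.3442, H₀ = 1.2194 rad.
Bracket: H₀ sin φ sin δ + cos φ cos δ sin H₀ = 1.2194×0.88048×-0.18224 + 0.47409×0.98325×0.93889 = -0.195663 + 0.437663 = 0.242000.
Q̄ = (S₀/π) × [bracket] = (1361/π) × 0.242000 = 104.84 W/m².
Ratio Q̄_A / Q̄_B = 225.71 / 104.84 = 2.153.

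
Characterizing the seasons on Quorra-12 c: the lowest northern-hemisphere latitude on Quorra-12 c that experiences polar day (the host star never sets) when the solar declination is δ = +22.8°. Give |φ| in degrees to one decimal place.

|φ| = 67.2°

Polar day requires cos H₀ = −tan φ tan δ ≤ −1, i.e. tan φ tan δ ≥ 1.
The boundary is |tan φ| · |tan δ| = 1, so |φ| = 90° − |δ| = 90° − 22.8° = 67.2° in the northern hemisphere.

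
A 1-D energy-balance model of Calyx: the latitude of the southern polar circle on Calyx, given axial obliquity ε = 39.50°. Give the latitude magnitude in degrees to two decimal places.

The polar circle is the lowest latitude that experiences at least one full rotation of continuous darkness at the northern-summer solstice; it lies at |φ| = 90° − ε = 90° − 39.50° = 50.50°.

50.50°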